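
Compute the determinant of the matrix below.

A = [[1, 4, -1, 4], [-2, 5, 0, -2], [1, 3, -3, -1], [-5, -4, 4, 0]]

det(A) = -267

Forward elimination:
R2 <- R2 - (-2)*R1:  [  0  13  -2   6 ]
R3 <- R3 - (1)*R1:  [  0  -1  -2  -5 ]
R4 <- R4 - (-5)*R1:  [  0  16  -1  20 ]
R3 <- R3 - (-1/13)*R2:  [      0       0  -28/13  -59/13 ]
R4 <- R4 - (16/13)*R2:  [      0       0   19/13  164/13 ]
R4 <- R4 - (-19/28)*R3:  [      0       0       0  267/28 ]
Upper-triangular form:
[ 1   4      -1       4 ]
[ 0  13      -2       6 ]
[ 0   0  -28/13  -59/13 ]
[ 0   0       0  267/28 ]
det(A) = (-1)^0 * (1) * (13) * (-28/13) * (267/28) = -267  (0 row swaps -> sign +1)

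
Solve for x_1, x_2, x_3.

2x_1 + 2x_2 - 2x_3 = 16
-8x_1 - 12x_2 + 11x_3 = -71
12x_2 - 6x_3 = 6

Forward elimination on [A|b]:
R2 <- R2 - (-4)*R1:  [  0  -4   3  -7 ]
R3 <- R3 - (-3)*R2:  [   0    0    3  -15 ]
Row echelon form:
[ 2   2  -2  |   16 ]
[ 0  -4   3  |   -7 ]
[ 0   0   3  |  -15 ]
Back-substitution:
x_3 = (-15) / 3 = -5
x_2 = (-7 - (3)*(-5)) / -4 = -2
x_1 = (16 - (2)*(-2) - (-2)*(-5)) / 2 = 5

(5, -2, -5)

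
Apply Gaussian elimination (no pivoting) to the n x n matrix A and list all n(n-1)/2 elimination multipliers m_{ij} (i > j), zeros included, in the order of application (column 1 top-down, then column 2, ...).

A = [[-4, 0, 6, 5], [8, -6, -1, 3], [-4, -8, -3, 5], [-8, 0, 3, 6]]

multipliers: -2, 1, 2, 4/3, 0, 27/71

Forward elimination:
R2 <- R2 - (-2)*R1:  [  0  -6  11  13 ]
R3 <- R3 - (1)*R1:  [  0  -8  -9   0 ]
R4 <- R4 - (2)*R1:  [  0   0  -9  -4 ]
R3 <- R3 - (4/3)*R2:  [     0      0  -71/3  -52/3 ]
R4: entry in column 2 is already 0 -> m_{42} = 0 (no row operation needed)
R4 <- R4 - (27/71)*R3:  [      0       0       0  184/71 ]
Multipliers (in order of application): m_{21} = -2, m_{31} = 1, m_{41} = 2, m_{32} = 4/3, m_{42} = 0, m_{43} = 27/71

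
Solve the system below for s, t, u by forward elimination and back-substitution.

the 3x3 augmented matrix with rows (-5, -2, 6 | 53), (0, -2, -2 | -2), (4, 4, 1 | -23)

Forward elimination on [A|b]:
R3 <- R3 - (-4/5)*R1:  [    0  12/5  29/5  97/5 ]
R3 <- R3 - (-6/5)*R2:  [    0     0  17/5    17 ]
Row echelon form:
[ -5  -2     6  |  53 ]
[  0  -2    -2  |  -2 ]
[  0   0  17/5  |  17 ]
Back-substitution:
u = (17) / (17/5) = 5
t = (-2 - (-2)*(5)) / -2 = -4
s = (53 - (-2)*(-4) - (6)*(5)) / -5 = -3

(-3, -4, 5)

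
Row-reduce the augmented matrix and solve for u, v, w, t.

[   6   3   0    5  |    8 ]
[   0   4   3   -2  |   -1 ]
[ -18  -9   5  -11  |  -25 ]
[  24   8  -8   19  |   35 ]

(0, 1, -1, 1)

Forward elimination on [A|b]:
R3 <- R3 - (-3)*R1:  [  0   0   5   4  -1 ]
R4 <- R4 - (4)*R1:  [  0  -4  -8  -1   3 ]
R4 <- R4 - (-1)*R2:  [  0   0  -5  -3   2 ]
R4 <- R4 - (-1)*R3:  [ 0  0  0  1  1 ]
Row echelon form:
[ 6  3  0   5  |   8 ]
[ 0  4  3  -2  |  -1 ]
[ 0  0  5   4  |  -1 ]
[ 0  0  0   1  |   1 ]
Back-substitution:
t = (1) / 1 = 1
w = (-1 - (4)*(1)) / 5 = -1
v = (-1 - (3)*(-1) - (-2)*(1)) / 4 = 1
u = (8 - (3)*(1) - (5)*(1)) / 6 = 0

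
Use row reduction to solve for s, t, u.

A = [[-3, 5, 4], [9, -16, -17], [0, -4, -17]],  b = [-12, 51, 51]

(0, 0, -3)

Forward elimination on [A|b]:
R2 <- R2 - (-3)*R1:  [  0  -1  -5  15 ]
R3 <- R3 - (4)*R2:  [  0   0   3  -9 ]
Row echelon form:
[ -3   5   4  |  -12 ]
[  0  -1  -5  |   15 ]
[  0   0   3  |   -9 ]
Back-substitution:
u = (-9) / 3 = -3
t = (15 - (-5)*(-3)) / -1 = 0
s = (-12 - (5)*(0) - (4)*(-3)) / -3 = 0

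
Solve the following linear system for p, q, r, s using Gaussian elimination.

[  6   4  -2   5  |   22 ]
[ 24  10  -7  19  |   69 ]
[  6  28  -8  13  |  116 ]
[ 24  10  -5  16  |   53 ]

Forward elimination on [A|b]:
R2 <- R2 - (4)*R1:  [   0   -6    1   -1  -19 ]
R3 <- R3 - (1)*R1:  [  0  24  -6   8  94 ]
R4 <- R4 - (4)*R1:  [   0   -6    3   -4  -35 ]
R3 <- R3 - (-4)*R2:  [  0   0  -2   4  18 ]
R4 <- R4 - (1)*R2:  [   0    0    2   -3  -16 ]
R4 <- R4 - (-1)*R3:  [ 0  0  0  1  2 ]
Row echelon form:
[ 6   4  -2   5  |   22 ]
[ 0  -6   1  -1  |  -19 ]
[ 0   0  -2   4  |   18 ]
[ 0   0   0   1  |    2 ]
Back-substitution:
s = (2) / 1 = 2
r = (18 - (4)*(2)) / -2 = -5
q = (-19 - (1)*(-5) - (-1)*(2)) / -6 = 2
p = (22 - (4)*(2) - (-2)*(-5) - (5)*(2)) / 6 = -1

(-1, 2, -5, 2)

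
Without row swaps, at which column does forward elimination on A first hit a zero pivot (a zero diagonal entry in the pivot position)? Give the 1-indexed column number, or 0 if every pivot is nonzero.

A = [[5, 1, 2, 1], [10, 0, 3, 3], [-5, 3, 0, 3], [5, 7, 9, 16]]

first zero-pivot column = 3

Naive forward elimination:
R2 <- R2 - (2)*R1:  [  0  -2  -1   1 ]
R3 <- R3 - (-1)*R1:  [ 0  4  2  4 ]
R4 <- R4 - (1)*R1:  [  0   6   7  15 ]
R3 <- R3 - (-2)*R2:  [ 0  0  0  6 ]
R4 <- R4 - (-3)*R2:  [  0   0   4  18 ]
Matrix at this point:
[ 5   1   2   1 ]
[ 0  -2  -1   1 ]
[ 0   0   0   6 ]
[ 0   0   4  18 ]
Pivot entry (3,3) is zero but row 4 has 4 in column 3 -> naive elimination stops; a row interchange (e.g. R3 <-> R4) would be required here.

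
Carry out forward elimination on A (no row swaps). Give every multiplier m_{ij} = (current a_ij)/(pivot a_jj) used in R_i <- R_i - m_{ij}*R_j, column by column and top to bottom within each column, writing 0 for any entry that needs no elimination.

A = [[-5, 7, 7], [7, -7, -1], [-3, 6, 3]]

multipliers: -7/5, 3/5, 9/14

Forward elimination:
R2 <- R2 - (-7/5)*R1:  [    0  14/5  44/5 ]
R3 <- R3 - (3/5)*R1:  [    0   9/5  -6/5 ]
R3 <- R3 - (9/14)*R2:  [     0      0  -48/7 ]
Multipliers (in order of application): m_{21} = -7/5, m_{31} = 3/5, m_{32} = 9/14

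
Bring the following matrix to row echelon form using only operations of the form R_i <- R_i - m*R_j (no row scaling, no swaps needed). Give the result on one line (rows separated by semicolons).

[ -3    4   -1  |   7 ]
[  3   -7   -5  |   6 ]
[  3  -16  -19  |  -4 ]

Forward elimination:
R2 <- R2 - (-1)*R1:  [  0  -3  -6  13 ]
R3 <- R3 - (-1)*R1:  [   0  -12  -20    3 ]
R3 <- R3 - (4)*R2:  [   0    0    4  -49 ]
Row echelon form:
[ -3   4  -1  |    7 ]
[  0  -3  -6  |   13 ]
[  0   0   4  |  -49 ]

REF = [-3 4 -1 7; 0 -3 -6 13; 0 0 4 -49]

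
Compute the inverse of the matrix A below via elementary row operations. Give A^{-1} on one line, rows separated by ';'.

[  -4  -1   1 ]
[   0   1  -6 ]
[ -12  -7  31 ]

Gauss-Jordan on [A | I]:
R1 <- (1/-4)*R1:  [    1   1/4  -1/4  |  -1/4     0     0 ]
R3 <- R3 - (-12)*R1:  [  0  -4  28  |  -3   0   1 ]
R1 <- R1 - (1/4)*R2:  [    1     0   5/4  |  -1/4  -1/4     0 ]
R3 <- R3 - (-4)*R2:  [  0   0   4  |  -3   4   1 ]
R3 <- (1/4)*R3:  [    0     0     1  |  -3/4     1   1/4 ]
R1 <- R1 - (5/4)*R3:  [     1      0      0  |  11/16   -3/2  -5/16 ]
R2 <- R2 - (-6)*R3:  [    0     1     0  |  -9/2     7   3/2 ]
Right block of [I | A^{-1}] is the inverse:
[ 11/16  -3/2  -5/16 ]
[  -9/2     7    3/2 ]
[  -3/4     1    1/4 ]

inverse = [11/16 -3/2 -5/16; -9/2 7 3/2; -3/4 1 1/4]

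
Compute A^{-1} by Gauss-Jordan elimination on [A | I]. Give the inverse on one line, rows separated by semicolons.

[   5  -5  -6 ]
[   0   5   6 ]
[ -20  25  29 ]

inverse = [1/5 1/5 0; 24/5 -1 6/5; -4 1 -1]

Gauss-Jordan on [A | I]:
R1 <- (1/5)*R1:  [    1    -1  -6/5  |   1/5     0     0 ]
R3 <- R3 - (-20)*R1:  [ 0  5  5  |  4  0  1 ]
R2 <- (1/5)*R2:  [   0    1  6/5  |    0  1/5    0 ]
R1 <- R1 - (-1)*R2:  [   1    0    0  |  1/5  1/5    0 ]
R3 <- R3 - (5)*R2:  [  0   0  -1  |   4  -1   1 ]
R3 <- (1/-1)*R3:  [  0   0   1  |  -4   1  -1 ]
R2 <- R2 - (6/5)*R3:  [    0     1     0  |  24/5    -1   6/5 ]
Right block of [I | A^{-1}] is the inverse:
[  1/5  1/5    0 ]
[ 24/5   -1  6/5 ]
[   -4    1   -1 ]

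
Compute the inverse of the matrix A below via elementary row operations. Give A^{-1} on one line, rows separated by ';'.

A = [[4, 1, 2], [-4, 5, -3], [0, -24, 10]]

Gauss-Jordan on [A | I]:
R1 <- (1/4)*R1:  [   1  1/4  1/2  |  1/4    0    0 ]
R2 <- R2 - (-4)*R1:  [  0   6  -1  |   1   1   0 ]
R2 <- (1/6)*R2:  [    0     1  -1/6  |   1/6   1/6     0 ]
R1 <- R1 - (1/4)*R2:  [     1      0  13/24  |   5/24  -1/24      0 ]
R3 <- R3 - (-24)*R2:  [ 0  0  6  |  4  4  1 ]
R3 <- (1/6)*R3:  [   0    0    1  |  2/3  2/3  1/6 ]
R1 <- R1 - (13/24)*R3:  [       1        0        0  |   -11/72   -29/72  -13/144 ]
R2 <- R2 - (-1/6)*R3:  [    0     1     0  |  5/18  5/18  1/36 ]
Right block of [I | A^{-1}] is the inverse:
[ -11/72  -29/72  -13/144 ]
[   5/18    5/18     1/36 ]
[    2/3     2/3      1/6 ]

inverse = [-11/72 -29/72 -13/144; 5/18 5/18 1/36; 2/3 2/3 1/6]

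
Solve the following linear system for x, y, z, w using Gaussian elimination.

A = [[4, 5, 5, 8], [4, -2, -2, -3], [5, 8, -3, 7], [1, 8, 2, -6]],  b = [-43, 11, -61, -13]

Forward elimination on [A|b]:
R2 <- R2 - (1)*R1:  [   0   -7   -7  -11   54 ]
R3 <- R3 - (5/4)*R1:  [     0    7/4  -37/4     -3  -29/4 ]
R4 <- R4 - (1/4)*R1:  [    0  27/4   3/4    -8  -9/4 ]
R3 <- R3 - (-1/4)*R2:  [     0      0    -11  -23/4   25/4 ]
R4 <- R4 - (-27/28)*R2:  [       0        0       -6  -521/28  1395/28 ]
R4 <- R4 - (6/11)*R3:  [         0          0          0  -4765/308  14295/308 ]
Row echelon form:
[ 4   5    5          8  |        -43 ]
[ 0  -7   -7        -11  |         54 ]
[ 0   0  -11      -23/4  |       25/4 ]
[ 0   0    0  -4765/308  |  14295/308 ]
Back-substitution:
w = (14295/308) / (-4765/308) = -3
z = (25/4 - (-23/4)*(-3)) / -11 = 1
y = (54 - (-7)*(1) - (-11)*(-3)) / -7 = -4
x = (-43 - (5)*(-4) - (5)*(1) - (8)*(-3)) / 4 = -1

(-1, -4, 1, -3)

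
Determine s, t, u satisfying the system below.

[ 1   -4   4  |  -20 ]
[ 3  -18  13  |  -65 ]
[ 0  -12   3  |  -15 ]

(0, 0, -5)

Forward elimination on [A|b]:
R2 <- R2 - (3)*R1:  [  0  -6   1  -5 ]
R3 <- R3 - (2)*R2:  [  0   0   1  -5 ]
Row echelon form:
[ 1  -4  4  |  -20 ]
[ 0  -6  1  |   -5 ]
[ 0   0  1  |   -5 ]
Back-substitution:
u = (-5) / 1 = -5
t = (-5 - (1)*(-5)) / -6 = 0
s = (-20 - (-4)*(0) - (4)*(-5)) / 1 = 0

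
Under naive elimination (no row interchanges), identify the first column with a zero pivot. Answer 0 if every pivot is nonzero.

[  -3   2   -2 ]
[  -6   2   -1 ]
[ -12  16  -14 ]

Naive forward elimination:
R2 <- R2 - (2)*R1:  [  0  -2   3 ]
R3 <- R3 - (4)*R1:  [  0   8  -6 ]
R3 <- R3 - (-4)*R2:  [ 0  0  6 ]
All pivots nonzero; naive elimination completes without hitting a zero pivot.

first zero-pivot column = 0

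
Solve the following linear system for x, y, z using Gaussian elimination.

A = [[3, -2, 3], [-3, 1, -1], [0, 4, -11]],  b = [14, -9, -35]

(3, 5, 5)

Forward elimination on [A|b]:
R2 <- R2 - (-1)*R1:  [  0  -1   2   5 ]
R3 <- R3 - (-4)*R2:  [   0    0   -3  -15 ]
Row echelon form:
[ 3  -2   3  |   14 ]
[ 0  -1   2  |    5 ]
[ 0   0  -3  |  -15 ]
Back-substitution:
z = (-15) / -3 = 5
y = (5 - (2)*(5)) / -1 = 5
x = (14 - (-2)*(5) - (3)*(5)) / 3 = 3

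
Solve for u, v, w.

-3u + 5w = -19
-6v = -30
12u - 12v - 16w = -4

Forward elimination on [A|b]:
R3 <- R3 - (-4)*R1:  [   0  -12    4  -80 ]
R3 <- R3 - (2)*R2:  [   0    0    4  -20 ]
Row echelon form:
[ -3   0  5  |  -19 ]
[  0  -6  0  |  -30 ]
[  0   0  4  |  -20 ]
Back-substitution:
w = (-20) / 4 = -5
v = (-30) / -6 = 5
u = (-19 - (5)*(-5)) / -3 = -2

(-2, 5, -5)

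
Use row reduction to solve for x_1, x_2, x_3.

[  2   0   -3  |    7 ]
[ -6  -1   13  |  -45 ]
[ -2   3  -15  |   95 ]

(-4, 4, -5)

Forward elimination on [A|b]:
R2 <- R2 - (-3)*R1:  [   0   -1    4  -24 ]
R3 <- R3 - (-1)*R1:  [   0    3  -18  102 ]
R3 <- R3 - (-3)*R2:  [  0   0  -6  30 ]
Row echelon form:
[ 2   0  -3  |    7 ]
[ 0  -1   4  |  -24 ]
[ 0   0  -6  |   30 ]
Back-substitution:
x_3 = (30) / -6 = -5
x_2 = (-24 - (4)*(-5)) / -1 = 4
x_1 = (7 - (-3)*(-5)) / 2 = -4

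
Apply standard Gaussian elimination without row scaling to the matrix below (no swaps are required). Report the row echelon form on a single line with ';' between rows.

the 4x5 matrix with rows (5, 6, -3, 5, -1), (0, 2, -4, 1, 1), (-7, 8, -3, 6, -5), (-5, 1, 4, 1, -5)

Forward elimination:
R3 <- R3 - (-7/5)*R1:  [     0   82/5  -36/5     13  -32/5 ]
R4 <- R4 - (-1)*R1:  [  0   7   1   6  -6 ]
R3 <- R3 - (41/5)*R2:  [     0      0  128/5   24/5  -73/5 ]
R4 <- R4 - (7/2)*R2:  [     0      0     15    5/2  -19/2 ]
R4 <- R4 - (75/128)*R3:  [        0         0         0     -5/16  -121/128 ]
Row echelon form:
[ 5  6     -3      5        -1 ]
[ 0  2     -4      1         1 ]
[ 0  0  128/5   24/5     -73/5 ]
[ 0  0      0  -5/16  -121/128 ]

REF = [5 6 -3 5 -1; 0 2 -4 1 1; 0 0 128/5 24/5 -73/5; 0 0 0 -5/16 -121/128]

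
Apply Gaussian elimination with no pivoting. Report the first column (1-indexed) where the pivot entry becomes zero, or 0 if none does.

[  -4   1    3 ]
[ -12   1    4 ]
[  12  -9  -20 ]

Naive forward elimination:
R2 <- R2 - (3)*R1:  [  0  -2  -5 ]
R3 <- R3 - (-3)*R1:  [   0   -6  -11 ]
R3 <- R3 - (3)*R2:  [ 0  0  4 ]
All pivots nonzero; naive elimination completes without hitting a zero pivot.

first zero-pivot column = 0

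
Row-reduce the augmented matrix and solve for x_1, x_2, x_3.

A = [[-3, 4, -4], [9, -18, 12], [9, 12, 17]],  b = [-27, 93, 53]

(1, -2, 4)

Forward elimination on [A|b]:
R2 <- R2 - (-3)*R1:  [  0  -6   0  12 ]
R3 <- R3 - (-3)*R1:  [   0   24    5  -28 ]
R3 <- R3 - (-4)*R2:  [  0   0   5  20 ]
Row echelon form:
[ -3   4  -4  |  -27 ]
[  0  -6   0  |   12 ]
[  0   0   5  |   20 ]
Back-substitution:
x_3 = (20) / 5 = 4
x_2 = (12) / -6 = -2
x_1 = (-27 - (4)*(-2) - (-4)*(4)) / -3 = 1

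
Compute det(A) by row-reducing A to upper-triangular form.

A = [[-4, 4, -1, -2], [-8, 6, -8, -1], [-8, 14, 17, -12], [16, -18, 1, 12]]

det(A) = -16

Forward elimination:
R2 <- R2 - (2)*R1:  [  0  -2  -6   3 ]
R3 <- R3 - (2)*R1:  [  0   6  19  -8 ]
R4 <- R4 - (-4)*R1:  [  0  -2  -3   4 ]
R3 <- R3 - (-3)*R2:  [ 0  0  1  1 ]
R4 <- R4 - (1)*R2:  [ 0  0  3  1 ]
R4 <- R4 - (3)*R3:  [  0   0   0  -2 ]
Upper-triangular form:
[ -4   4  -1  -2 ]
[  0  -2  -6   3 ]
[  0   0   1   1 ]
[  0   0   0  -2 ]
det(A) = (-1)^0 * (-4) * (-2) * (1) * (-2) = -16  (0 row swaps -> sign +1)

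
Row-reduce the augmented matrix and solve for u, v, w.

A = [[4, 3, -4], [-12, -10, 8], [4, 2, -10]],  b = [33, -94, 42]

Forward elimination on [A|b]:
R2 <- R2 - (-3)*R1:  [  0  -1  -4   5 ]
R3 <- R3 - (1)*R1:  [  0  -1  -6   9 ]
R3 <- R3 - (1)*R2:  [  0   0  -2   4 ]
Row echelon form:
[ 4   3  -4  |  33 ]
[ 0  -1  -4  |   5 ]
[ 0   0  -2  |   4 ]
Back-substitution:
w = (4) / -2 = -2
v = (5 - (-4)*(-2)) / -1 = 3
u = (33 - (3)*(3) - (-4)*(-2)) / 4 = 4

(4, 3, -2)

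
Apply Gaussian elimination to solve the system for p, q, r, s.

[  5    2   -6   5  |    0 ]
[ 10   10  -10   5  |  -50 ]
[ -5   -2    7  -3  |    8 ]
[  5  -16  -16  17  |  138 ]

Forward elimination on [A|b]:
R2 <- R2 - (2)*R1:  [   0    6    2   -5  -50 ]
R3 <- R3 - (-1)*R1:  [ 0  0  1  2  8 ]
R4 <- R4 - (1)*R1:  [   0  -18  -10   12  138 ]
R4 <- R4 - (-3)*R2:  [   0    0   -4   -3  -12 ]
R4 <- R4 - (-4)*R3:  [  0   0   0   5  20 ]
Row echelon form:
[ 5  2  -6   5  |    0 ]
[ 0  6   2  -5  |  -50 ]
[ 0  0   1   2  |    8 ]
[ 0  0   0   5  |   20 ]
Back-substitution:
s = (20) / 5 = 4
r = (8 - (2)*(4)) / 1 = 0
q = (-50 - (2)*(0) - (-5)*(4)) / 6 = -5
p = (0 - (2)*(-5) - (-6)*(0) - (5)*(4)) / 5 = -2

(-2, -5, 0, 4)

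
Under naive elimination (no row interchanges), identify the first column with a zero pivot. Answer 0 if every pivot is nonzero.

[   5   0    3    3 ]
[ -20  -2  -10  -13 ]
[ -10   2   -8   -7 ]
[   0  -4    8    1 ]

Naive forward elimination:
R2 <- R2 - (-4)*R1:  [  0  -2   2  -1 ]
R3 <- R3 - (-2)*R1:  [  0   2  -2  -1 ]
R3 <- R3 - (-1)*R2:  [  0   0   0  -2 ]
R4 <- R4 - (2)*R2:  [ 0  0  4  3 ]
Matrix at this point:
[ 5   0  3   3 ]
[ 0  -2  2  -1 ]
[ 0   0  0  -2 ]
[ 0   0  4   3 ]
Pivot entry (3,3) is zero but row 4 has 4 in column 3 -> naive elimination stops; a row interchange (e.g. R3 <-> R4) would be required here.

first zero-pivot column = 3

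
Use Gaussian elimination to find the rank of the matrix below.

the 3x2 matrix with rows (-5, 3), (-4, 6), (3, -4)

rank(A) = 2

Row reduction:
R2 <- R2 - (4/5)*R1:  [    0  18/5 ]
R3 <- R3 - (-3/5)*R1:  [     0  -11/5 ]
R3 <- R3 - (-11/18)*R2:  [ 0  0 ]
Row echelon form:
[ -5     3 ]
[  0  18/5 ]
[  0     0 ]
Nonzero rows / pivot columns: 2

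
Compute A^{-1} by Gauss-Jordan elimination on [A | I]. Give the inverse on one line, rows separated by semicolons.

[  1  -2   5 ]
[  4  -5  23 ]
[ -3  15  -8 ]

Gauss-Jordan on [A | I]:
R2 <- R2 - (4)*R1:  [  0   3   3  |  -4   1   0 ]
R3 <- R3 - (-3)*R1:  [ 0  9  7  |  3  0  1 ]
R2 <- (1/3)*R2:  [    0     1     1  |  -4/3   1/3     0 ]
R1 <- R1 - (-2)*R2:  [    1     0     7  |  -5/3   2/3     0 ]
R3 <- R3 - (9)*R2:  [  0   0  -2  |  15  -3   1 ]
R3 <- (1/-2)*R3:  [     0      0      1  |  -15/2    3/2   -1/2 ]
R1 <- R1 - (7)*R3:  [     1      0      0  |  305/6  -59/6    7/2 ]
R2 <- R2 - (1)*R3:  [    0     1     0  |  37/6  -7/6   1/2 ]
Right block of [I | A^{-1}] is the inverse:
[ 305/6  -59/6   7/2 ]
[  37/6   -7/6   1/2 ]
[ -15/2    3/2  -1/2 ]

inverse = [305/6 -59/6 7/2; 37/6 -7/6 1/2; -15/2 3/2 -1/2]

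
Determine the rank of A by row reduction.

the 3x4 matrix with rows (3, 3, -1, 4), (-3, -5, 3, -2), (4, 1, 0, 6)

rank(A) = 3

Row reduction:
R2 <- R2 - (-1)*R1:  [  0  -2   2   2 ]
R3 <- R3 - (4/3)*R1:  [   0   -3  4/3  2/3 ]
R3 <- R3 - (3/2)*R2:  [    0     0  -5/3  -7/3 ]
Row echelon form:
[ 3   3    -1     4 ]
[ 0  -2     2     2 ]
[ 0   0  -5/3  -7/3 ]
Nonzero rows / pivot columns: 3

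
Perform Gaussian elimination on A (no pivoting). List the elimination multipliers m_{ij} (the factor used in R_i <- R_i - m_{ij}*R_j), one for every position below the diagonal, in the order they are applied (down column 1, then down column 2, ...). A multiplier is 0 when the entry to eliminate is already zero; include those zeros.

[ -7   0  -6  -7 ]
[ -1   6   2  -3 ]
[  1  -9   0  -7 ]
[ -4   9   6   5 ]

Forward elimination:
R2 <- R2 - (1/7)*R1:  [    0     6  20/7    -2 ]
R3 <- R3 - (-1/7)*R1:  [    0    -9  -6/7    -8 ]
R4 <- R4 - (4/7)*R1:  [    0     9  66/7     9 ]
R3 <- R3 - (-3/2)*R2:  [    0     0  24/7   -11 ]
R4 <- R4 - (3/2)*R2:  [    0     0  36/7    12 ]
R4 <- R4 - (3/2)*R3:  [    0     0     0  57/2 ]
Multipliers (in order of application): m_{21} = 1/7, m_{31} = -1/7, m_{41} = 4/7, m_{32} = -3/2, m_{42} = 3/2, m_{43} = 3/2

multipliers: 1/7, -1/7, 4/7, -3/2, 3/2, 3/2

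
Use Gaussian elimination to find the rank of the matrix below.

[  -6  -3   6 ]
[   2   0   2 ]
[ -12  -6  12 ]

Row reduction:
R2 <- R2 - (-1/3)*R1:  [  0  -1   4 ]
R3 <- R3 - (2)*R1:  [ 0  0  0 ]
Row echelon form:
[ -6  -3  6 ]
[  0  -1  4 ]
[  0   0  0 ]
Nonzero rows / pivot columns: 2

rank(A) = 2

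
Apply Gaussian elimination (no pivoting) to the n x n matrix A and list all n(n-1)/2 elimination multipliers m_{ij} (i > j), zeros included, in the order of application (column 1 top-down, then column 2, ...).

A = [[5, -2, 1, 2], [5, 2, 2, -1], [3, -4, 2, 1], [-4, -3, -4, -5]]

multipliers: 1, 3/5, -4/5, -7/10, -23/20, -41/42

Forward elimination:
R2 <- R2 - (1)*R1:  [  0   4   1  -3 ]
R3 <- R3 - (3/5)*R1:  [     0  -14/5    7/5   -1/5 ]
R4 <- R4 - (-4/5)*R1:  [     0  -23/5  -16/5  -17/5 ]
R3 <- R3 - (-7/10)*R2:  [      0       0   21/10  -23/10 ]
R4 <- R4 - (-23/20)*R2:  [       0        0   -41/20  -137/20 ]
R4 <- R4 - (-41/42)*R3:  [       0        0        0  -191/21 ]
Multipliers (in order of application): m_{21} = 1, m_{31} = 3/5, m_{41} = -4/5, m_{32} = -7/10, m_{42} = -23/20, m_{43} = -41/42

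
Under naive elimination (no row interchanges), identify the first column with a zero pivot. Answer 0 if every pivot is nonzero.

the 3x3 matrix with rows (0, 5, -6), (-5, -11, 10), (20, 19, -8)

Naive forward elimination:
Pivot entry (1,1) is zero but row 2 has -5 in column 1 -> naive elimination stops; a row interchange (e.g. R1 <-> R2) would be required here.

first zero-pivot column = 1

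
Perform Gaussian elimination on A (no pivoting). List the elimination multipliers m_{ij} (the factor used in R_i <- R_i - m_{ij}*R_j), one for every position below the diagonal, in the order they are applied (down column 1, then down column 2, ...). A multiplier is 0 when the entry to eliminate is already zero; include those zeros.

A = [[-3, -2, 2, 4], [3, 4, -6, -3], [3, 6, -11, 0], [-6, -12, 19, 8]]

multipliers: -1, -1, 2, 2, -4, 1

Forward elimination:
R2 <- R2 - (-1)*R1:  [  0   2  -4   1 ]
R3 <- R3 - (-1)*R1:  [  0   4  -9   4 ]
R4 <- R4 - (2)*R1:  [  0  -8  15   0 ]
R3 <- R3 - (2)*R2:  [  0   0  -1   2 ]
R4 <- R4 - (-4)*R2:  [  0   0  -1   4 ]
R4 <- R4 - (1)*R3:  [ 0  0  0  2 ]
Multipliers (in order of application): m_{21} = -1, m_{31} = -1, m_{41} = 2, m_{32} = 2, m_{42} = -4, m_{43} = 1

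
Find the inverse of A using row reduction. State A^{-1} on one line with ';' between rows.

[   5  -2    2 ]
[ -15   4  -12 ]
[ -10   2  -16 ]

inverse = [-2/3 -7/15 4/15; -2 -1 1/2; 1/6 1/6 -1/6]

Gauss-Jordan on [A | I]:
R1 <- (1/5)*R1:  [    1  -2/5   2/5  |   1/5     0     0 ]
R2 <- R2 - (-15)*R1:  [  0  -2  -6  |   3   1   0 ]
R3 <- R3 - (-10)*R1:  [   0   -2  -12  |    2    0    1 ]
R2 <- (1/-2)*R2:  [    0     1     3  |  -3/2  -1/2     0 ]
R1 <- R1 - (-2/5)*R2:  [    1     0   8/5  |  -2/5  -1/5     0 ]
R3 <- R3 - (-2)*R2:  [  0   0  -6  |  -1  -1   1 ]
R3 <- (1/-6)*R3:  [    0     0     1  |   1/6   1/6  -1/6 ]
R1 <- R1 - (8/5)*R3:  [     1      0      0  |   -2/3  -7/15   4/15 ]
R2 <- R2 - (3)*R3:  [   0    1    0  |   -2   -1  1/2 ]
Right block of [I | A^{-1}] is the inverse:
[ -2/3  -7/15  4/15 ]
[   -2     -1   1/2 ]
[  1/6    1/6  -1/6 ]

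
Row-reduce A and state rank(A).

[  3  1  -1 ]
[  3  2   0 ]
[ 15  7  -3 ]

rank(A) = 2

Row reduction:
R2 <- R2 - (1)*R1:  [ 0  1  1 ]
R3 <- R3 - (5)*R1:  [ 0  2  2 ]
R3 <- R3 - (2)*R2:  [ 0  0  0 ]
Row echelon form:
[ 3  1  -1 ]
[ 0  1   1 ]
[ 0  0   0 ]
Nonzero rows / pivot columns: 2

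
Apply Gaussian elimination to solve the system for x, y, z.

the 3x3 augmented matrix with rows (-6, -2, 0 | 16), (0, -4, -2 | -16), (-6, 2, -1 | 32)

(-4, 4, 0)

Forward elimination on [A|b]:
R3 <- R3 - (1)*R1:  [  0   4  -1  16 ]
R3 <- R3 - (-1)*R2:  [  0   0  -3   0 ]
Row echelon form:
[ -6  -2   0  |   16 ]
[  0  -4  -2  |  -16 ]
[  0   0  -3  |    0 ]
Back-substitution:
z = (0) / -3 = 0
y = (-16 - (-2)*(0)) / -4 = 4
x = (16 - (-2)*(4)) / -6 = -4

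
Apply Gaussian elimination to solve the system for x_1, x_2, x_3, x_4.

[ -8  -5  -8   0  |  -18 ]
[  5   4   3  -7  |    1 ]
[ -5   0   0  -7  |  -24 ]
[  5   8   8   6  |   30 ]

(2, 2, -1, 2)

Forward elimination on [A|b]:
R2 <- R2 - (-5/8)*R1:  [     0    7/8     -2     -7  -41/4 ]
R3 <- R3 - (5/8)*R1:  [     0   25/8      5     -7  -51/4 ]
R4 <- R4 - (-5/8)*R1:  [    0  39/8     3     6  75/4 ]
R3 <- R3 - (25/7)*R2:  [     0      0   85/7     18  167/7 ]
R4 <- R4 - (39/7)*R2:  [     0      0   99/7     45  531/7 ]
R4 <- R4 - (99/85)*R3:  [       0        0        0  2043/85  4086/85 ]
Row echelon form:
[ -8   -5    -8        0  |      -18 ]
[  0  7/8    -2       -7  |    -41/4 ]
[  0    0  85/7       18  |    167/7 ]
[  0    0     0  2043/85  |  4086/85 ]
Back-substitution:
x_4 = (4086/85) / (2043/85) = 2
x_3 = (167/7 - (18)*(2)) / (85/7) = -1
x_2 = (-41/4 - (-2)*(-1) - (-7)*(2)) / (7/8) = 2
x_1 = (-18 - (-5)*(2) - (-8)*(-1)) / -8 = 2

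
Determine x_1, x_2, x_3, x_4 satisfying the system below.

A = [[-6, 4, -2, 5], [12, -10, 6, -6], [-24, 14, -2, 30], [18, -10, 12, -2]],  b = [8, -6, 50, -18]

Forward elimination on [A|b]:
R2 <- R2 - (-2)*R1:  [  0  -2   2   4  10 ]
R3 <- R3 - (4)*R1:  [  0  -2   6  10  18 ]
R4 <- R4 - (-3)*R1:  [  0   2   6  13   6 ]
R3 <- R3 - (1)*R2:  [ 0  0  4  6  8 ]
R4 <- R4 - (-1)*R2:  [  0   0   8  17  16 ]
R4 <- R4 - (2)*R3:  [ 0  0  0  5  0 ]
Row echelon form:
[ -6   4  -2  5  |   8 ]
[  0  -2   2  4  |  10 ]
[  0   0   4  6  |   8 ]
[  0   0   0  5  |   0 ]
Back-substitution:
x_4 = (0) / 5 = 0
x_3 = (8 - (6)*(0)) / 4 = 2
x_2 = (10 - (2)*(2) - (4)*(0)) / -2 = -3
x_1 = (8 - (4)*(-3) - (-2)*(2) - (5)*(0)) / -6 = -4

(-4, -3, 2, 0)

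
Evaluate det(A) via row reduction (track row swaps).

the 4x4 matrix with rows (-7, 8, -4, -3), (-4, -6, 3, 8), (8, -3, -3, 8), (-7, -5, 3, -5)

Forward elimination:
R2 <- R2 - (4/7)*R1:  [     0  -74/7   37/7   68/7 ]
R3 <- R3 - (-8/7)*R1:  [     0   43/7  -53/7   32/7 ]
R4 <- R4 - (1)*R1:  [   0  -13    7   -2 ]
R3 <- R3 - (-43/74)*R2:  [      0       0    -9/2  378/37 ]
R4 <- R4 - (91/74)*R2:  [       0        0      1/2  -516/37 ]
R4 <- R4 - (-1/9)*R3:  [       0        0        0  -474/37 ]
Upper-triangular form:
[ -7      8    -4       -3 ]
[  0  -74/7  37/7     68/7 ]
[  0      0  -9/2   378/37 ]
[  0      0     0  -474/37 ]
det(A) = (-1)^0 * (-7) * (-74/7) * (-9/2) * (-474/37) = 4266  (0 row swaps -> sign +1)

det(A) = 4266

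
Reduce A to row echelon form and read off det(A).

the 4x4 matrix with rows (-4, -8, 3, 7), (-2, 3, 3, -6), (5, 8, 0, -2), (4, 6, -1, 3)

det(A) = -578

Forward elimination:
R2 <- R2 - (1/2)*R1:  [     0      7    3/2  -19/2 ]
R3 <- R3 - (-5/4)*R1:  [    0    -2  15/4  27/4 ]
R4 <- R4 - (-1)*R1:  [  0  -2   2  10 ]
R3 <- R3 - (-2/7)*R2:  [      0       0  117/28  113/28 ]
R4 <- R4 - (-2/7)*R2:  [    0     0  17/7  51/7 ]
R4 <- R4 - (68/117)*R3:  [       0        0        0  578/117 ]
Upper-triangular form:
[ -4  -8       3        7 ]
[  0   7     3/2    -19/2 ]
[  0   0  117/28   113/28 ]
[  0   0       0  578/117 ]
det(A) = (-1)^0 * (-4) * (7) * (117/28) * (578/117) = -578  (0 row swaps -> sign +1)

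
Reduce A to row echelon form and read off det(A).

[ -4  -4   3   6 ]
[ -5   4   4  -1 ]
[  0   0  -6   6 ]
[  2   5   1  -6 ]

det(A) = 486

Forward elimination:
R2 <- R2 - (5/4)*R1:  [     0      9    1/4  -17/2 ]
R4 <- R4 - (-1/2)*R1:  [   0    3  5/2   -3 ]
R4 <- R4 - (1/3)*R2:  [     0      0  29/12   -1/6 ]
R4 <- R4 - (-29/72)*R3:  [   0    0    0  9/4 ]
Upper-triangular form:
[ -4  -4    3      6 ]
[  0   9  1/4  -17/2 ]
[  0   0   -6      6 ]
[  0   0    0    9/4 ]
det(A) = (-1)^0 * (-4) * (9) * (-6) * (9/4) = 486  (0 row swaps -> sign +1)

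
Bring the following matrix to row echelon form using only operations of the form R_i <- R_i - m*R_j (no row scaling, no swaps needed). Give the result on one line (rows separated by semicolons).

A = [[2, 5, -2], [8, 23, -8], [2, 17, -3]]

REF = [2 5 -2; 0 3 0; 0 0 -1]

Forward elimination:
R2 <- R2 - (4)*R1:  [ 0  3  0 ]
R3 <- R3 - (1)*R1:  [  0  12  -1 ]
R3 <- R3 - (4)*R2:  [  0   0  -1 ]
Row echelon form:
[ 2  5  -2 ]
[ 0  3   0 ]
[ 0  0  -1 ]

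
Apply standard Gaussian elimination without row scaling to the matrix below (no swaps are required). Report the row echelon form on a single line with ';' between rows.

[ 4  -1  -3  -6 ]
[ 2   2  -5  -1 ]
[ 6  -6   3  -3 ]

Forward elimination:
R2 <- R2 - (1/2)*R1:  [    0   5/2  -7/2     2 ]
R3 <- R3 - (3/2)*R1:  [    0  -9/2  15/2     6 ]
R3 <- R3 - (-9/5)*R2:  [    0     0   6/5  48/5 ]
Row echelon form:
[ 4   -1    -3    -6 ]
[ 0  5/2  -7/2     2 ]
[ 0    0   6/5  48/5 ]

REF = [4 -1 -3 -6; 0 5/2 -7/2 2; 0 0 6/5 48/5]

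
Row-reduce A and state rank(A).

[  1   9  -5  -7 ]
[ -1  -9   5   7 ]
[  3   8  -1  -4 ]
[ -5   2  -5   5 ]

Row reduction:
R2 <- R2 - (-1)*R1:  [ 0  0  0  0 ]
R3 <- R3 - (3)*R1:  [   0  -19   14   17 ]
R4 <- R4 - (-5)*R1:  [   0   47  -30  -30 ]
R2 <-> R3   (pivot in column 2 was zero)
[ 1    9   -5   -7 ]
[ 0  -19   14   17 ]
[ 0    0    0    0 ]
[ 0   47  -30  -30 ]
R4 <- R4 - (-47/19)*R2:  [      0       0   88/19  229/19 ]
R3 <-> R4   (pivot in column 3 was zero)
[ 1    9     -5      -7 ]
[ 0  -19     14      17 ]
[ 0    0  88/19  229/19 ]
[ 0    0      0       0 ]
Row echelon form:
[ 1    9     -5      -7 ]
[ 0  -19     14      17 ]
[ 0    0  88/19  229/19 ]
[ 0    0      0       0 ]
Nonzero rows / pivot columns: 3

rank(A) = 3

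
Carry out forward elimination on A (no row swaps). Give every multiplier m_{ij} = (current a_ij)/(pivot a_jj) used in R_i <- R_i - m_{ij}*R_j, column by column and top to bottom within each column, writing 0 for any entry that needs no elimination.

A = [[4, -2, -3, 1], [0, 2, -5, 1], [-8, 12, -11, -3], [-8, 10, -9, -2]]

Forward elimination:
R2: entry in column 1 is already 0 -> m_{21} = 0 (no row operation needed)
R3 <- R3 - (-2)*R1:  [   0    8  -17   -1 ]
R4 <- R4 - (-2)*R1:  [   0    6  -15    0 ]
R3 <- R3 - (4)*R2:  [  0   0   3  -5 ]
R4 <- R4 - (3)*R2:  [  0   0   0  -3 ]
R4: entry in column 3 is already 0 -> m_{43} = 0 (no row operation needed)
Multipliers (in order of application): m_{21} = 0, m_{31} = -2, m_{41} = -2, m_{32} = 4, m_{42} = 3, m_{43} = 0

multipliers: 0, -2, -2, 4, 3, 0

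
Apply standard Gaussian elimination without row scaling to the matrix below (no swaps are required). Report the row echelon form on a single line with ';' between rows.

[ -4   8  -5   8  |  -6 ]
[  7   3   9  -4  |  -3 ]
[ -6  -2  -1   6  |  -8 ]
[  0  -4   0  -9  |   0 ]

Forward elimination:
R2 <- R2 - (-7/4)*R1:  [     0     17    1/4     10  -27/2 ]
R3 <- R3 - (3/2)*R1:  [    0   -14  13/2    -6     1 ]
R3 <- R3 - (-14/17)*R2:  [       0        0   114/17    38/17  -172/17 ]
R4 <- R4 - (-4/17)*R2:  [       0        0     1/17  -113/17   -54/17 ]
R4 <- R4 - (1/114)*R3:  [       0        0        0    -20/3  -176/57 ]
Row echelon form:
[ -4   8      -5      8  |       -6 ]
[  0  17     1/4     10  |    -27/2 ]
[  0   0  114/17  38/17  |  -172/17 ]
[  0   0       0  -20/3  |  -176/57 ]

REF = [-4 8 -5 8 -6; 0 17 1/4 10 -27/2; 0 0 114/17 38/17 -172/17; 0 0 0 -20/3 -176/57]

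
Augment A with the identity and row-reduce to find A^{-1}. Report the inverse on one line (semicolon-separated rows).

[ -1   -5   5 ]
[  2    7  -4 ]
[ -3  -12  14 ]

Gauss-Jordan on [A | I]:
R1 <- (1/-1)*R1:  [  1   5  -5  |  -1   0   0 ]
R2 <- R2 - (2)*R1:  [  0  -3   6  |   2   1   0 ]
R3 <- R3 - (-3)*R1:  [  0   3  -1  |  -3   0   1 ]
R2 <- (1/-3)*R2:  [    0     1    -2  |  -2/3  -1/3     0 ]
R1 <- R1 - (5)*R2:  [   1    0    5  |  7/3  5/3    0 ]
R3 <- R3 - (3)*R2:  [  0   0   5  |  -1   1   1 ]
R3 <- (1/5)*R3:  [    0     0     1  |  -1/5   1/5   1/5 ]
R1 <- R1 - (5)*R3:  [    1     0     0  |  10/3   2/3    -1 ]
R2 <- R2 - (-2)*R3:  [      0       1       0  |  -16/15    1/15     2/5 ]
Right block of [I | A^{-1}] is the inverse:
[   10/3   2/3   -1 ]
[ -16/15  1/15  2/5 ]
[   -1/5   1/5  1/5 ]

inverse = [10/3 2/3 -1; -16/15 1/15 2/5; -1/5 1/5 1/5]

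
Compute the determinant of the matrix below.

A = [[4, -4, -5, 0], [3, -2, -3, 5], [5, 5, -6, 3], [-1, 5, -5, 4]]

Forward elimination:
R2 <- R2 - (3/4)*R1:  [   0    1  3/4    5 ]
R3 <- R3 - (5/4)*R1:  [   0   10  1/4    3 ]
R4 <- R4 - (-1/4)*R1:  [     0      4  -25/4      4 ]
R3 <- R3 - (10)*R2:  [     0      0  -29/4    -47 ]
R4 <- R4 - (4)*R2:  [     0      0  -37/4    -16 ]
R4 <- R4 - (37/29)*R3:  [       0        0        0  1275/29 ]
Upper-triangular form:
[ 4  -4     -5        0 ]
[ 0   1    3/4        5 ]
[ 0   0  -29/4      -47 ]
[ 0   0      0  1275/29 ]
det(A) = (-1)^0 * (4) * (1) * (-29/4) * (1275/29) = -1275  (0 row swaps -> sign +1)

det(A) = -1275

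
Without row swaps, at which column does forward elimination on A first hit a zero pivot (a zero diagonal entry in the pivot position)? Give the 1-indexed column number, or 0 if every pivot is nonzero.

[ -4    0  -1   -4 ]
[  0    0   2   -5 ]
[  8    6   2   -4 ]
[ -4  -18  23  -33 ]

Naive forward elimination:
R3 <- R3 - (-2)*R1:  [   0    6    0  -12 ]
R4 <- R4 - (1)*R1:  [   0  -18   24  -29 ]
Matrix at this point:
[ -4    0  -1   -4 ]
[  0    0   2   -5 ]
[  0    6   0  -12 ]
[  0  -18  24  -29 ]
Pivot entry (2,2) is zero but row 3 has 6 in column 2 -> naive elimination stops; a row interchange (e.g. R2 <-> R3) would be required here.

first zero-pivot column = 2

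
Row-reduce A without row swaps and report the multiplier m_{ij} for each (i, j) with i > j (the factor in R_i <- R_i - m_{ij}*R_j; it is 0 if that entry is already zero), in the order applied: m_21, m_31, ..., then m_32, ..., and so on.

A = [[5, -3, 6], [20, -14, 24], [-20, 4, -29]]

Forward elimination:
R2 <- R2 - (4)*R1:  [  0  -2   0 ]
R3 <- R3 - (-4)*R1:  [  0  -8  -5 ]
R3 <- R3 - (4)*R2:  [  0   0  -5 ]
Multipliers (in order of application): m_{21} = 4, m_{31} = -4, m_{32} = 4

multipliers: 4, -4, 4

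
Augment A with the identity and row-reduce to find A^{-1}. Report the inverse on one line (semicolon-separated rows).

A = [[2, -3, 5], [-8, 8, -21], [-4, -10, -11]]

inverse = [149/12 83/24 -23/24; 1/6 1/12 -1/12; -14/3 -4/3 1/3]

Gauss-Jordan on [A | I]:
R1 <- (1/2)*R1:  [    1  -3/2   5/2  |   1/2     0     0 ]
R2 <- R2 - (-8)*R1:  [  0  -4  -1  |   4   1   0 ]
R3 <- R3 - (-4)*R1:  [   0  -16   -1  |    2    0    1 ]
R2 <- (1/-4)*R2:  [    0     1   1/4  |    -1  -1/4     0 ]
R1 <- R1 - (-3/2)*R2:  [    1     0  23/8  |    -1  -3/8     0 ]
R3 <- R3 - (-16)*R2:  [   0    0    3  |  -14   -4    1 ]
R3 <- (1/3)*R3:  [     0      0      1  |  -14/3   -4/3    1/3 ]
R1 <- R1 - (23/8)*R3:  [      1       0       0  |  149/12   83/24  -23/24 ]
R2 <- R2 - (1/4)*R3:  [     0      1      0  |    1/6   1/12  -1/12 ]
Right block of [I | A^{-1}] is the inverse:
[ 149/12  83/24  -23/24 ]
[    1/6   1/12   -1/12 ]
[  -14/3   -4/3     1/3 ]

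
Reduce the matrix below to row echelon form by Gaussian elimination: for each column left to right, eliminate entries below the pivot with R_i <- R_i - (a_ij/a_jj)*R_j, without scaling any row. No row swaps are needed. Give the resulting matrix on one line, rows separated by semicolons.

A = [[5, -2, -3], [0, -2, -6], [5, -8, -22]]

REF = [5 -2 -3; 0 -2 -6; 0 0 -1]

Forward elimination:
R3 <- R3 - (1)*R1:  [   0   -6  -19 ]
R3 <- R3 - (3)*R2:  [  0   0  -1 ]
Row echelon form:
[ 5  -2  -3 ]
[ 0  -2  -6 ]
[ 0   0  -1 ]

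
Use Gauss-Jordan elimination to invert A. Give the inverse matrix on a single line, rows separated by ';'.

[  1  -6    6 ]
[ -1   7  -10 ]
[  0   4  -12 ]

Gauss-Jordan on [A | I]:
R2 <- R2 - (-1)*R1:  [  0   1  -4  |   1   1   0 ]
R1 <- R1 - (-6)*R2:  [   1    0  -18  |    7    6    0 ]
R3 <- R3 - (4)*R2:  [  0   0   4  |  -4  -4   1 ]
R3 <- (1/4)*R3:  [   0    0    1  |   -1   -1  1/4 ]
R1 <- R1 - (-18)*R3:  [   1    0    0  |  -11  -12  9/2 ]
R2 <- R2 - (-4)*R3:  [  0   1   0  |  -3  -3   1 ]
Right block of [I | A^{-1}] is the inverse:
[ -11  -12  9/2 ]
[  -3   -3    1 ]
[  -1   -1  1/4 ]

inverse = [-11 -12 9/2; -3 -3 1; -1 -1 1/4]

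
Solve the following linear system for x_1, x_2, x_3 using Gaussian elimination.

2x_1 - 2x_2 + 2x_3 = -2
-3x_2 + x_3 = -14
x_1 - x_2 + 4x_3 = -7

Forward elimination on [A|b]:
R3 <- R3 - (1/2)*R1:  [  0   0   3  -6 ]
Row echelon form:
[ 2  -2  2  |   -2 ]
[ 0  -3  1  |  -14 ]
[ 0   0  3  |   -6 ]
Back-substitution:
x_3 = (-6) / 3 = -2
x_2 = (-14 - (1)*(-2)) / -3 = 4
x_1 = (-2 - (-2)*(4) - (2)*(-2)) / 2 = 5

(5, 4, -2)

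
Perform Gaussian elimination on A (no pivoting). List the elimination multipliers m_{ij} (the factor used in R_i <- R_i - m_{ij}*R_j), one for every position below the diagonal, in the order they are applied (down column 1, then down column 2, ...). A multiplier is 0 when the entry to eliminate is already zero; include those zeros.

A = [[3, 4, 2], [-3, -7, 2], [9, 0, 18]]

Forward elimination:
R2 <- R2 - (-1)*R1:  [  0  -3   4 ]
R3 <- R3 - (3)*R1:  [   0  -12   12 ]
R3 <- R3 - (4)*R2:  [  0   0  -4 ]
Multipliers (in order of application): m_{21} = -1, m_{31} = 3, m_{32} = 4

multipliers: -1, 3, 4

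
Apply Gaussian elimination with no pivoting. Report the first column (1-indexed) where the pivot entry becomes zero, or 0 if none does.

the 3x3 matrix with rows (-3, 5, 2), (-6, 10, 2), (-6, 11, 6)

first zero-pivot column = 2

Naive forward elimination:
R2 <- R2 - (2)*R1:  [  0   0  -2 ]
R3 <- R3 - (2)*R1:  [ 0  1  2 ]
Matrix at this point:
[ -3  5   2 ]
[  0  0  -2 ]
[  0  1   2 ]
Pivot entry (2,2) is zero but row 3 has 1 in column 2 -> naive elimination stops; a row interchange (e.g. R2 <-> R3) would be required here.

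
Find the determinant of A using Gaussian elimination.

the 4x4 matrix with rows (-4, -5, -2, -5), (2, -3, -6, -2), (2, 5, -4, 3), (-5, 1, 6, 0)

Forward elimination:
R2 <- R2 - (-1/2)*R1:  [     0  -11/2     -7   -9/2 ]
R3 <- R3 - (-1/2)*R1:  [   0  5/2   -5  1/2 ]
R4 <- R4 - (5/4)*R1:  [    0  29/4  17/2  25/4 ]
R3 <- R3 - (-5/11)*R2:  [      0       0  -90/11  -17/11 ]
R4 <- R4 - (-29/22)*R2:  [     0      0  -8/11   7/22 ]
R4 <- R4 - (4/45)*R3:  [     0      0      0  41/90 ]
Upper-triangular form:
[ -4     -5      -2      -5 ]
[  0  -11/2      -7    -9/2 ]
[  0      0  -90/11  -17/11 ]
[  0      0       0   41/90 ]
det(A) = (-1)^0 * (-4) * (-11/2) * (-90/11) * (41/90) = -82  (0 row swaps -> sign +1)

det(A) = -82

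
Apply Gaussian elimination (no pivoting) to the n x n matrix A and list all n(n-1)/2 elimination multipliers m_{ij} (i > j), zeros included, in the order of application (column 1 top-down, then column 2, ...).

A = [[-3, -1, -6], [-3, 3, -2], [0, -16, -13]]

Forward elimination:
R2 <- R2 - (1)*R1:  [ 0  4  4 ]
R3: entry in column 1 is already 0 -> m_{31} = 0 (no row operation needed)
R3 <- R3 - (-4)*R2:  [ 0  0  3 ]
Multipliers (in order of application): m_{21} = 1, m_{31} = 0, m_{32} = -4

multipliers: 1, 0, -4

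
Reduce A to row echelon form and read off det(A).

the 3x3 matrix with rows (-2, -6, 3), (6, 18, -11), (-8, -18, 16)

det(A) = -24

Forward elimination:
R2 <- R2 - (-3)*R1:  [  0   0  -2 ]
R3 <- R3 - (4)*R1:  [ 0  6  4 ]
R2 <-> R3   (pivot in column 2 was zero)
[ -2  -6   3 ]
[  0   6   4 ]
[  0   0  -2 ]
Upper-triangular form:
[ -2  -6   3 ]
[  0   6   4 ]
[  0   0  -2 ]
det(A) = (-1)^1 * (-2) * (6) * (-2) = -24  (1 row swap -> sign -1)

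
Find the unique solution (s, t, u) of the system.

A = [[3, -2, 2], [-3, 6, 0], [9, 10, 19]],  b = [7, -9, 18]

(1, -1, 1)

Forward elimination on [A|b]:
R2 <- R2 - (-1)*R1:  [  0   4   2  -2 ]
R3 <- R3 - (3)*R1:  [  0  16  13  -3 ]
R3 <- R3 - (4)*R2:  [ 0  0  5  5 ]
Row echelon form:
[ 3  -2  2  |   7 ]
[ 0   4  2  |  -2 ]
[ 0   0  5  |   5 ]
Back-substitution:
u = (5) / 5 = 1
t = (-2 - (2)*(1)) / 4 = -1
s = (7 - (-2)*(-1) - (2)*(1)) / 3 = 1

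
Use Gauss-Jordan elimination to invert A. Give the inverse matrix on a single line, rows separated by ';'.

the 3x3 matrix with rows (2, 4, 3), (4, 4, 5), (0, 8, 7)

inverse = [3/10 1/10 -1/5; 7/10 -7/20 -1/20; -4/5 2/5 1/5]

Gauss-Jordan on [A | I]:
R1 <- (1/2)*R1:  [   1    2  3/2  |  1/2    0    0 ]
R2 <- R2 - (4)*R1:  [  0  -4  -1  |  -2   1   0 ]
R2 <- (1/-4)*R2:  [    0     1   1/4  |   1/2  -1/4     0 ]
R1 <- R1 - (2)*R2:  [    1     0     1  |  -1/2   1/2     0 ]
R3 <- R3 - (8)*R2:  [  0   0   5  |  -4   2   1 ]
R3 <- (1/5)*R3:  [    0     0     1  |  -4/5   2/5   1/5 ]
R1 <- R1 - (1)*R3:  [    1     0     0  |  3/10  1/10  -1/5 ]
R2 <- R2 - (1/4)*R3:  [     0      1      0  |   7/10  -7/20  -1/20 ]
Right block of [I | A^{-1}] is the inverse:
[ 3/10   1/10   -1/5 ]
[ 7/10  -7/20  -1/20 ]
[ -4/5    2/5    1/5 ]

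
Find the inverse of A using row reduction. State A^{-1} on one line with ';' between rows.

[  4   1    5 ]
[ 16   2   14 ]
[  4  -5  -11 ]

inverse = [-3 7/8 -1/4; -29/2 4 -3/2; 11/2 -3/2 1/2]

Gauss-Jordan on [A | I]:
R1 <- (1/4)*R1:  [   1  1/4  5/4  |  1/4    0    0 ]
R2 <- R2 - (16)*R1:  [  0  -2  -6  |  -4   1   0 ]
R3 <- R3 - (4)*R1:  [   0   -6  -16  |   -1    0    1 ]
R2 <- (1/-2)*R2:  [    0     1     3  |     2  -1/2     0 ]
R1 <- R1 - (1/4)*R2:  [    1     0   1/2  |  -1/4   1/8     0 ]
R3 <- R3 - (-6)*R2:  [  0   0   2  |  11  -3   1 ]
R3 <- (1/2)*R3:  [    0     0     1  |  11/2  -3/2   1/2 ]
R1 <- R1 - (1/2)*R3:  [    1     0     0  |    -3   7/8  -1/4 ]
R2 <- R2 - (3)*R3:  [     0      1      0  |  -29/2      4   -3/2 ]
Right block of [I | A^{-1}] is the inverse:
[    -3   7/8  -1/4 ]
[ -29/2     4  -3/2 ]
[  11/2  -3/2   1/2 ]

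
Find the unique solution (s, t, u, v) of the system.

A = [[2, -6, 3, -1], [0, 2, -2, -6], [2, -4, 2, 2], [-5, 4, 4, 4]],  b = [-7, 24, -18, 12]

(-4, 1, 1, -4)

Forward elimination on [A|b]:
R3 <- R3 - (1)*R1:  [   0    2   -1    3  -11 ]
R4 <- R4 - (-5/2)*R1:  [     0    -11   23/2    3/2  -11/2 ]
R3 <- R3 - (1)*R2:  [   0    0    1    9  -35 ]
R4 <- R4 - (-11/2)*R2:  [     0      0    1/2  -63/2  253/2 ]
R4 <- R4 - (1/2)*R3:  [   0    0    0  -36  144 ]
Row echelon form:
[ 2  -6   3   -1  |   -7 ]
[ 0   2  -2   -6  |   24 ]
[ 0   0   1    9  |  -35 ]
[ 0   0   0  -36  |  144 ]
Back-substitution:
v = (144) / -36 = -4
u = (-35 - (9)*(-4)) / 1 = 1
t = (24 - (-2)*(1) - (-6)*(-4)) / 2 = 1
s = (-7 - (-6)*(1) - (3)*(1) - (-1)*(-4)) / 2 = -4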